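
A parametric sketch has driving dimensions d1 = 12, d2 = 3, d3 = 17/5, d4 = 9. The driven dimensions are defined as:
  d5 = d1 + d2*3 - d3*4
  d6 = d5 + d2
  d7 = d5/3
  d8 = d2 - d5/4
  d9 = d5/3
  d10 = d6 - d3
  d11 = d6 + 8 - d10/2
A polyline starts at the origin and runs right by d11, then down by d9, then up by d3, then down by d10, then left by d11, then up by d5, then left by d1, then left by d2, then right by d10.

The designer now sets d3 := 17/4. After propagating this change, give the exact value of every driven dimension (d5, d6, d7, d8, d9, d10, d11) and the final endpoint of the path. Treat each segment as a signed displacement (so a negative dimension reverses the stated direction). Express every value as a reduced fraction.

d5 = 4
d6 = 7
d7 = 4/3
d8 = 2
d9 = 4/3
d10 = 11/4
d11 = 109/8
endpoint = (-49/4, 25/6)

Apply edit: d3 := 17/4
  d5 = d1 + d2*3 - d3*4 = 4
  d6 = d5 + d2 = 7
  d7 = d5/3 = 4/3
  d8 = d2 - d5/4 = 2
  d9 = d5/3 = 4/3
  d10 = d6 - d3 = 11/4
  d11 = d6 + 8 - d10/2 = 109/8
Walk from origin (0, 0):
  seg 1: right by d11 = 109/8 → (109/8, 0)
  seg 2: down by d9 = 4/3 → (109/8, -4/3)
  seg 3: up by d3 = 17/4 → (109/8, 35/12)
  seg 4: down by d10 = 11/4 → (109/8, 1/6)
  seg 5: left by d11 = 109/8 → (0, 1/6)
  seg 6: up by d5 = 4 → (0, 25/6)
  seg 7: left by d1 = 12 → (-12, 25/6)
  seg 8: left by d2 = 3 → (-15, 25/6)
  seg 9: right by d10 = 11/4 → (-49/4, 25/6)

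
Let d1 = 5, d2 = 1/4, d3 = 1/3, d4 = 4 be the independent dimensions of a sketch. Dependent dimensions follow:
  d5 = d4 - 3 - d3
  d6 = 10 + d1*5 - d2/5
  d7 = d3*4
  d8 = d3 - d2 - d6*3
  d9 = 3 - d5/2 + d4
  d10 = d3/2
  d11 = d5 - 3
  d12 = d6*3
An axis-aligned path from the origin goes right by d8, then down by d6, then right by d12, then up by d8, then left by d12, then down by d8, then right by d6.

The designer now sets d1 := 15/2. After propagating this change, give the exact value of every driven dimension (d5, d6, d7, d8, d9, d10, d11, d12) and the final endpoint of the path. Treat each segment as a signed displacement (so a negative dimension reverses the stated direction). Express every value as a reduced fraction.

Apply edit: d1 := 15/2
  d5 = d4 - 3 - d3 = 2/3
  d6 = 10 + d1*5 - d2/5 = 949/20
  d7 = d3*4 = 4/3
  d8 = d3 - d2 - d6*3 = -2134/15
  d9 = 3 - d5/2 + d4 = 20/3
  d10 = d3/2 = 1/6
  d11 = d5 - 3 = -7/3
  d12 = d6*3 = 2847/20
Walk from origin (0, 0):
  seg 1: right by d8 = -2134/15 → (-2134/15, 0)
  seg 2: down by d6 = 949/20 → (-2134/15, -949/20)
  seg 3: right by d12 = 2847/20 → (1/12, -949/20)
  seg 4: up by d8 = -2134/15 → (1/12, -11383/60)
  seg 5: left by d12 = 2847/20 → (-2134/15, -11383/60)
  seg 6: down by d8 = -2134/15 → (-2134/15, -949/20)
  seg 7: right by d6 = 949/20 → (-5689/60, -949/20)

d5 = 2/3
d6 = 949/20
d7 = 4/3
d8 = -2134/15
d9 = 20/3
d10 = 1/6
d11 = -7/3
d12 = 2847/20
endpoint = (-5689/60, -949/20)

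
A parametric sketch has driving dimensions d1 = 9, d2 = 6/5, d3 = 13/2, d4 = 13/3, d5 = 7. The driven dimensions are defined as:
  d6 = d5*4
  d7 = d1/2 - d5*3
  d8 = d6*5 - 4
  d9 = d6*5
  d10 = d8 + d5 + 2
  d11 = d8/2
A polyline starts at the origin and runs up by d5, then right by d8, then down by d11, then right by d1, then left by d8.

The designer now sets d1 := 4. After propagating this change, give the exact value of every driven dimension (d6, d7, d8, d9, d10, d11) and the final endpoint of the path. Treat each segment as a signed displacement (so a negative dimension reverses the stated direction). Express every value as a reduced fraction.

Apply edit: d1 := 4
  d6 = d5*4 = 28
  d7 = d1/2 - d5*3 = -19
  d8 = d6*5 - 4 = 136
  d9 = d6*5 = 140
  d10 = d8 + d5 + 2 = 145
  d11 = d8/2 = 68
Walk from origin (0, 0):
  seg 1: up by d5 = 7 → (0, 7)
  seg 2: right by d8 = 136 → (136, 7)
  seg 3: down by d11 = 68 → (136, -61)
  seg 4: right by d1 = 4 → (140, -61)
  seg 5: left by d8 = 136 → (4, -61)

d6 = 28
d7 = -19
d8 = 136
d9 = 140
d10 = 145
d11 = 68
endpoint = (4, -61)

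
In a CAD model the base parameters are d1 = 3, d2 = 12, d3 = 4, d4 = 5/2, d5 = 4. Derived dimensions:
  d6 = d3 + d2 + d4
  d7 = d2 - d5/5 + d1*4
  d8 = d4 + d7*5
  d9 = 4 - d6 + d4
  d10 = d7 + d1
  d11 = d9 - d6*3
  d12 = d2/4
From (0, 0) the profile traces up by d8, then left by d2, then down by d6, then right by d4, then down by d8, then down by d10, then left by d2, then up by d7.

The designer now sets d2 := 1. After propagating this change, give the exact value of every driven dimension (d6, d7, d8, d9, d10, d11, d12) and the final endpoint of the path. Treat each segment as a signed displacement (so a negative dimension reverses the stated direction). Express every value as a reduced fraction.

Apply edit: d2 := 1
  d6 = d3 + d2 + d4 = 15/2
  d7 = d2 - d5/5 + d1*4 = 61/5
  d8 = d4 + d7*5 = 127/2
  d9 = 4 - d6 + d4 = -1
  d10 = d7 + d1 = 76/5
  d11 = d9 - d6*3 = -47/2
  d12 = d2/4 = 1/4
Walk from origin (0, 0):
  seg 1: up by d8 = 127/2 → (0, 127/2)
  seg 2: left by d2 = 1 → (-1, 127/2)
  seg 3: down by d6 = 15/2 → (-1, 56)
  seg 4: right by d4 = 5/2 → (3/2, 56)
  seg 5: down by d8 = 127/2 → (3/2, -15/2)
  seg 6: down by d10 = 76/5 → (3/2, -227/10)
  seg 7: left by d2 = 1 → (1/2, -227/10)
  seg 8: up by d7 = 61/5 → (1/2, -21/2)

d6 = 15/2
d7 = 61/5
d8 = 127/2
d9 = -1
d10 = 76/5
d11 = -47/2
d12 = 1/4
endpoint = (1/2, -21/2)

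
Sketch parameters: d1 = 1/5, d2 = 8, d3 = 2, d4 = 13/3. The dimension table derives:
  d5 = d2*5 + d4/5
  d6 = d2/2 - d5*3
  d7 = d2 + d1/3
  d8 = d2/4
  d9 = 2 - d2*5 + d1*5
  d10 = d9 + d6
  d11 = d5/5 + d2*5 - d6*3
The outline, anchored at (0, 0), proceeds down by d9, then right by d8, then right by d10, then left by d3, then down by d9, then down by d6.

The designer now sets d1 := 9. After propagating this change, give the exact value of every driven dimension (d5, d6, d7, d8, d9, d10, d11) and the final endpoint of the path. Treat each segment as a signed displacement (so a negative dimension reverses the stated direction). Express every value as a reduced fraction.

d5 = 613/15
d6 = -593/5
d7 = 11
d8 = 2
d9 = 7
d10 = -558/5
d11 = 30298/75
endpoint = (-558/5, 523/5)

Apply edit: d1 := 9
  d5 = d2*5 + d4/5 = 613/15
  d6 = d2/2 - d5*3 = -593/5
  d7 = d2 + d1/3 = 11
  d8 = d2/4 = 2
  d9 = 2 - d2*5 + d1*5 = 7
  d10 = d9 + d6 = -558/5
  d11 = d5/5 + d2*5 - d6*3 = 30298/75
Walk from origin (0, 0):
  seg 1: down by d9 = 7 → (0, -7)
  seg 2: right by d8 = 2 → (2, -7)
  seg 3: right by d10 = -558/5 → (-548/5, -7)
  seg 4: left by d3 = 2 → (-558/5, -7)
  seg 5: down by d9 = 7 → (-558/5, -14)
  seg 6: down by d6 = -593/5 → (-558/5, 523/5)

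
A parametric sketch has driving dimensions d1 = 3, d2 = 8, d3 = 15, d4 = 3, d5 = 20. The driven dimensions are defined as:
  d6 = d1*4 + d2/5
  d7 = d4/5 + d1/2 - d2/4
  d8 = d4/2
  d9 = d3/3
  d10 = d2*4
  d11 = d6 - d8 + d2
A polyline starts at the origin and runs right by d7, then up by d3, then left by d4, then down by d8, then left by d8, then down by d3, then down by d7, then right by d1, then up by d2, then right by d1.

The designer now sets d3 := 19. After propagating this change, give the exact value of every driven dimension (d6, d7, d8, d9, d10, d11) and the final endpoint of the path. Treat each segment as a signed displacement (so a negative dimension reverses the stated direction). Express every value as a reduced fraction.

d6 = 68/5
d7 = 1/10
d8 = 3/2
d9 = 19/3
d10 = 32
d11 = 201/10
endpoint = (8/5, 32/5)

Apply edit: d3 := 19
  d6 = d1*4 + d2/5 = 68/5
  d7 = d4/5 + d1/2 - d2/4 = 1/10
  d8 = d4/2 = 3/2
  d9 = d3/3 = 19/3
  d10 = d2*4 = 32
  d11 = d6 - d8 + d2 = 201/10
Walk from origin (0, 0):
  seg 1: right by d7 = 1/10 → (1/10, 0)
  seg 2: up by d3 = 19 → (1/10, 19)
  seg 3: left by d4 = 3 → (-29/10, 19)
  seg 4: down by d8 = 3/2 → (-29/10, 35/2)
  seg 5: left by d8 = 3/2 → (-22/5, 35/2)
  seg 6: down by d3 = 19 → (-22/5, -3/2)
  seg 7: down by d7 = 1/10 → (-22/5, -8/5)
  seg 8: right by d1 = 3 → (-7/5, -8/5)
  seg 9: up by d2 = 8 → (-7/5, 32/5)
  seg 10: right by d1 = 3 → (8/5, 32/5)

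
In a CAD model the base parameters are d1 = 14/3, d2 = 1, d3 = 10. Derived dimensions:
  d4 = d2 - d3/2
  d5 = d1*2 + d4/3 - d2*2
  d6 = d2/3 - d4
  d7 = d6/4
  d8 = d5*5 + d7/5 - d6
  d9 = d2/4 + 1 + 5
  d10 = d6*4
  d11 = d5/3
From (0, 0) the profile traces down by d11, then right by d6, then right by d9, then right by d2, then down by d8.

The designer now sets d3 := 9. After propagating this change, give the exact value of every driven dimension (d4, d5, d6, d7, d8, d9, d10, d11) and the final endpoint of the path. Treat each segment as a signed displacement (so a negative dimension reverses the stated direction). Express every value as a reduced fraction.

d4 = -7/2
d5 = 37/6
d6 = 23/6
d7 = 23/24
d8 = 3263/120
d9 = 25/4
d10 = 46/3
d11 = 37/18
endpoint = (133/12, -10529/360)

Apply edit: d3 := 9
  d4 = d2 - d3/2 = -7/2
  d5 = d1*2 + d4/3 - d2*2 = 37/6
  d6 = d2/3 - d4 = 23/6
  d7 = d6/4 = 23/24
  d8 = d5*5 + d7/5 - d6 = 3263/120
  d9 = d2/4 + 1 + 5 = 25/4
  d10 = d6*4 = 46/3
  d11 = d5/3 = 37/18
Walk from origin (0, 0):
  seg 1: down by d11 = 37/18 → (0, -37/18)
  seg 2: right by d6 = 23/6 → (23/6, -37/18)
  seg 3: right by d9 = 25/4 → (121/12, -37/18)
  seg 4: right by d2 = 1 → (133/12, -37/18)
  seg 5: down by d8 = 3263/120 → (133/12, -10529/360)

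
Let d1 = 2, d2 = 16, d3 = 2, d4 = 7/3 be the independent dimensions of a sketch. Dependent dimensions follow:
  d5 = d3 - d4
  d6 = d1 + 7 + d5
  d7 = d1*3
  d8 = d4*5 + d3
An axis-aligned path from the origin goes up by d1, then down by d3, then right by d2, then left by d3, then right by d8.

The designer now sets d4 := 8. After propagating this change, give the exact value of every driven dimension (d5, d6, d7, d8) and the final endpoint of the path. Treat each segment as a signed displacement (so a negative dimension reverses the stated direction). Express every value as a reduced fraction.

Apply edit: d4 := 8
  d5 = d3 - d4 = -6
  d6 = d1 + 7 + d5 = 3
  d7 = d1*3 = 6
  d8 = d4*5 + d3 = 42
Walk from origin (0, 0):
  seg 1: up by d1 = 2 → (0, 2)
  seg 2: down by d3 = 2 → (0, 0)
  seg 3: right by d2 = 16 → (16, 0)
  seg 4: left by d3 = 2 → (14, 0)
  seg 5: right by d8 = 42 → (56, 0)

d5 = -6
d6 = 3
d7 = 6
d8 = 42
endpoint = (56, 0)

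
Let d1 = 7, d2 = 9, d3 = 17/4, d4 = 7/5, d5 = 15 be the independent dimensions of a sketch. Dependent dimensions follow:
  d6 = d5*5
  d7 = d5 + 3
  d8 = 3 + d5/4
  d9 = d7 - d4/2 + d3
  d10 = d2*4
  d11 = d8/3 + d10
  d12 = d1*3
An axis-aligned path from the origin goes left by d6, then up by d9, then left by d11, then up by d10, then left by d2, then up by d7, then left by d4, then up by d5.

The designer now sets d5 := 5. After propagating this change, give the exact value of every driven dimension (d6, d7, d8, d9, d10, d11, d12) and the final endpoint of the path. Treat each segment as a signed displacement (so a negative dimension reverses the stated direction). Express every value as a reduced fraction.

Apply edit: d5 := 5
  d6 = d5*5 = 25
  d7 = d5 + 3 = 8
  d8 = 3 + d5/4 = 17/4
  d9 = d7 - d4/2 + d3 = 231/20
  d10 = d2*4 = 36
  d11 = d8/3 + d10 = 449/12
  d12 = d1*3 = 21
Walk from origin (0, 0):
  seg 1: left by d6 = 25 → (-25, 0)
  seg 2: up by d9 = 231/20 → (-25, 231/20)
  seg 3: left by d11 = 449/12 → (-749/12, 231/20)
  seg 4: up by d10 = 36 → (-749/12, 951/20)
  seg 5: left by d2 = 9 → (-857/12, 951/20)
  seg 6: up by d7 = 8 → (-857/12, 1111/20)
  seg 7: left by d4 = 7/5 → (-4369/60, 1111/20)
  seg 8: up by d5 = 5 → (-4369/60, 1211/20)

d6 = 25
d7 = 8
d8 = 17/4
d9 = 231/20
d10 = 36
d11 = 449/12
d12 = 21
endpoint = (-4369/60, 1211/20)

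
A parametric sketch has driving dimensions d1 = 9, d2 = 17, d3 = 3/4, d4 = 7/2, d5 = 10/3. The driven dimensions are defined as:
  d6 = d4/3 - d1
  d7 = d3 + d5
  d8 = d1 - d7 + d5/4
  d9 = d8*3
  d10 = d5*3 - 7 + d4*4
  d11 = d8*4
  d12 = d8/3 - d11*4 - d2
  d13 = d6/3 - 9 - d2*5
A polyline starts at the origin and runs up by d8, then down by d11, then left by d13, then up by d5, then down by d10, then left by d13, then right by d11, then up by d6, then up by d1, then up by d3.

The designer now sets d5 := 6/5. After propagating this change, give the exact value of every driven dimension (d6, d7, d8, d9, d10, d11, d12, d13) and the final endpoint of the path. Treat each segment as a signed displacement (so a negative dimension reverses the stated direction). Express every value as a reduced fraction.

d6 = -47/6
d7 = 39/20
d8 = 147/20
d9 = 441/20
d10 = 53/5
d11 = 147/5
d12 = -2643/20
d13 = -1739/18
endpoint = (10018/45, -443/15)

Apply edit: d5 := 6/5
  d6 = d4/3 - d1 = -47/6
  d7 = d3 + d5 = 39/20
  d8 = d1 - d7 + d5/4 = 147/20
  d9 = d8*3 = 441/20
  d10 = d5*3 - 7 + d4*4 = 53/5
  d11 = d8*4 = 147/5
  d12 = d8/3 - d11*4 - d2 = -2643/20
  d13 = d6/3 - 9 - d2*5 = -1739/18
Walk from origin (0, 0):
  seg 1: up by d8 = 147/20 → (0, 147/20)
  seg 2: down by d11 = 147/5 → (0, -441/20)
  seg 3: left by d13 = -1739/18 → (1739/18, -441/20)
  seg 4: up by d5 = 6/5 → (1739/18, -417/20)
  seg 5: down by d10 = 53/5 → (1739/18, -629/20)
  seg 6: left by d13 = -1739/18 → (1739/9, -629/20)
  seg 7: right by d11 = 147/5 → (10018/45, -629/20)
  seg 8: up by d6 = -47/6 → (10018/45, -2357/60)
  seg 9: up by d1 = 9 → (10018/45, -1817/60)
  seg 10: up by d3 = 3/4 → (10018/45, -443/15)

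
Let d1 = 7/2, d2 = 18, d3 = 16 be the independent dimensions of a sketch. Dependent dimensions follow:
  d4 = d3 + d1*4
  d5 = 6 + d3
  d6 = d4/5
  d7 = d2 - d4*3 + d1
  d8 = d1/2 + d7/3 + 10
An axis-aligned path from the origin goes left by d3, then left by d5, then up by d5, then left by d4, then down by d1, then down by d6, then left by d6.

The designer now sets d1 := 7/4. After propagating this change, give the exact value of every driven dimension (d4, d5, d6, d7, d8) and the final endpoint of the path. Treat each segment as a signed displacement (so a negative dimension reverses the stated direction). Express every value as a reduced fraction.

d4 = 23
d5 = 22
d6 = 23/5
d7 = -197/4
d8 = -133/24
endpoint = (-328/5, 313/20)

Apply edit: d1 := 7/4
  d4 = d3 + d1*4 = 23
  d5 = 6 + d3 = 22
  d6 = d4/5 = 23/5
  d7 = d2 - d4*3 + d1 = -197/4
  d8 = d1/2 + d7/3 + 10 = -133/24
Walk from origin (0, 0):
  seg 1: left by d3 = 16 → (-16, 0)
  seg 2: left by d5 = 22 → (-38, 0)
  seg 3: up by d5 = 22 → (-38, 22)
  seg 4: left by d4 = 23 → (-61, 22)
  seg 5: down by d1 = 7/4 → (-61, 81/4)
  seg 6: down by d6 = 23/5 → (-61, 313/20)
  seg 7: left by d6 = 23/5 → (-328/5, 313/20)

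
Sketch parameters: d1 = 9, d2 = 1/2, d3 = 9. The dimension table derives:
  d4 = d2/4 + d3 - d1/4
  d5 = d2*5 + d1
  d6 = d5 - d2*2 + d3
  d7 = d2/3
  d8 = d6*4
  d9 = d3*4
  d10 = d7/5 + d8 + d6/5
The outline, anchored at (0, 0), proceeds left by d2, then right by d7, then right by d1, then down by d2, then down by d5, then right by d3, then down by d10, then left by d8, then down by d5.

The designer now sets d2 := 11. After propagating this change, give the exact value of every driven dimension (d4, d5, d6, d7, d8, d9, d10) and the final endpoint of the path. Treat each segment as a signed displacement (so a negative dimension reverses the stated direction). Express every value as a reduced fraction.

Apply edit: d2 := 11
  d4 = d2/4 + d3 - d1/4 = 19/2
  d5 = d2*5 + d1 = 64
  d6 = d5 - d2*2 + d3 = 51
  d7 = d2/3 = 11/3
  d8 = d6*4 = 204
  d9 = d3*4 = 36
  d10 = d7/5 + d8 + d6/5 = 3224/15
Walk from origin (0, 0):
  seg 1: left by d2 = 11 → (-11, 0)
  seg 2: right by d7 = 11/3 → (-22/3, 0)
  seg 3: right by d1 = 9 → (5/3, 0)
  seg 4: down by d2 = 11 → (5/3, -11)
  seg 5: down by d5 = 64 → (5/3, -75)
  seg 6: right by d3 = 9 → (32/3, -75)
  seg 7: down by d10 = 3224/15 → (32/3, -4349/15)
  seg 8: left by d8 = 204 → (-580/3, -4349/15)
  seg 9: down by d5 = 64 → (-580/3, -5309/15)

d4 = 19/2
d5 = 64
d6 = 51
d7 = 11/3
d8 = 204
d9 = 36
d10 = 3224/15
endpoint = (-580/3, -5309/15)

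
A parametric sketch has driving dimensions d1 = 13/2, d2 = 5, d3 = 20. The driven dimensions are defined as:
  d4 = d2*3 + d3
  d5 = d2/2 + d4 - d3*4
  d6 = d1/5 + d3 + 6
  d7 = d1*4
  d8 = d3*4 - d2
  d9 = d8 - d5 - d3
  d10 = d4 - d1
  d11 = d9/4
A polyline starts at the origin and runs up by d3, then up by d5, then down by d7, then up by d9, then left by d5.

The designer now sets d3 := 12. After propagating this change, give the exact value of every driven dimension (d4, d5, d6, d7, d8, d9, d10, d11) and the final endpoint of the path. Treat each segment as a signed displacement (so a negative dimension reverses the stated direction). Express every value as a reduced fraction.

Apply edit: d3 := 12
  d4 = d2*3 + d3 = 27
  d5 = d2/2 + d4 - d3*4 = -37/2
  d6 = d1/5 + d3 + 6 = 193/10
  d7 = d1*4 = 26
  d8 = d3*4 - d2 = 43
  d9 = d8 - d5 - d3 = 99/2
  d10 = d4 - d1 = 41/2
  d11 = d9/4 = 99/8
Walk from origin (0, 0):
  seg 1: up by d3 = 12 → (0, 12)
  seg 2: up by d5 = -37/2 → (0, -13/2)
  seg 3: down by d7 = 26 → (0, -65/2)
  seg 4: up by d9 = 99/2 → (0, 17)
  seg 5: left by d5 = -37/2 → (37/2, 17)

d4 = 27
d5 = -37/2
d6 = 193/10
d7 = 26
d8 = 43
d9 = 99/2
d10 = 41/2
d11 = 99/8
endpoint = (37/2, 17)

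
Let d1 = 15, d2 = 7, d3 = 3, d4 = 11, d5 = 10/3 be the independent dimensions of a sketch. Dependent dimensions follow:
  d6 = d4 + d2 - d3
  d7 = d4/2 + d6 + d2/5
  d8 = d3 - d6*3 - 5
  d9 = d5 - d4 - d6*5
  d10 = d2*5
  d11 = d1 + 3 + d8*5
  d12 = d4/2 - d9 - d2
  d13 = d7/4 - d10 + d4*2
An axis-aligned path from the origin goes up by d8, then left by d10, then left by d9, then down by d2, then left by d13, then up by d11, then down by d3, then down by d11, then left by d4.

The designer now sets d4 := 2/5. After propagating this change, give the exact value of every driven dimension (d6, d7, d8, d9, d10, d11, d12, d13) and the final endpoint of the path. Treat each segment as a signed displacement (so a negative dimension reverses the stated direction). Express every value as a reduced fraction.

d6 = 22/5
d7 = 6
d8 = -76/5
d9 = -286/15
d10 = 35
d11 = -58
d12 = 184/15
d13 = -327/10
endpoint = (491/30, -126/5)

Apply edit: d4 := 2/5
  d6 = d4 + d2 - d3 = 22/5
  d7 = d4/2 + d6 + d2/5 = 6
  d8 = d3 - d6*3 - 5 = -76/5
  d9 = d5 - d4 - d6*5 = -286/15
  d10 = d2*5 = 35
  d11 = d1 + 3 + d8*5 = -58
  d12 = d4/2 - d9 - d2 = 184/15
  d13 = d7/4 - d10 + d4*2 = -327/10
Walk from origin (0, 0):
  seg 1: up by d8 = -76/5 → (0, -76/5)
  seg 2: left by d10 = 35 → (-35, -76/5)
  seg 3: left by d9 = -286/15 → (-239/15, -76/5)
  seg 4: down by d2 = 7 → (-239/15, -111/5)
  seg 5: left by d13 = -327/10 → (503/30, -111/5)
  seg 6: up by d11 = -58 → (503/30, -401/5)
  seg 7: down by d3 = 3 → (503/30, -416/5)
  seg 8: down by d11 = -58 → (503/30, -126/5)
  seg 9: left by d4 = 2/5 → (491/30, -126/5)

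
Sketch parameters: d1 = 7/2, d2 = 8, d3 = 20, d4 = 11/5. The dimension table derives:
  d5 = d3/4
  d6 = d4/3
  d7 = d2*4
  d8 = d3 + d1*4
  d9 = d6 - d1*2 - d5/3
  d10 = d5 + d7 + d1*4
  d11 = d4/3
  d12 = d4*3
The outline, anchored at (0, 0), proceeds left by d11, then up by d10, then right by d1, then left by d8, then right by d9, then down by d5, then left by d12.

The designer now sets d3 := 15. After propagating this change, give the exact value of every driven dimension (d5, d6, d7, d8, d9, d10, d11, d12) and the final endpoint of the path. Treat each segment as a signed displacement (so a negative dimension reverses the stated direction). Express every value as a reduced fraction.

Apply edit: d3 := 15
  d5 = d3/4 = 15/4
  d6 = d4/3 = 11/15
  d7 = d2*4 = 32
  d8 = d3 + d1*4 = 29
  d9 = d6 - d1*2 - d5/3 = -451/60
  d10 = d5 + d7 + d1*4 = 199/4
  d11 = d4/3 = 11/15
  d12 = d4*3 = 33/5
Walk from origin (0, 0):
  seg 1: left by d11 = 11/15 → (-11/15, 0)
  seg 2: up by d10 = 199/4 → (-11/15, 199/4)
  seg 3: right by d1 = 7/2 → (83/30, 199/4)
  seg 4: left by d8 = 29 → (-787/30, 199/4)
  seg 5: right by d9 = -451/60 → (-135/4, 199/4)
  seg 6: down by d5 = 15/4 → (-135/4, 46)
  seg 7: left by d12 = 33/5 → (-807/20, 46)

d5 = 15/4
d6 = 11/15
d7 = 32
d8 = 29
d9 = -451/60
d10 = 199/4
d11 = 11/15
d12 = 33/5
endpoint = (-807/20, 46)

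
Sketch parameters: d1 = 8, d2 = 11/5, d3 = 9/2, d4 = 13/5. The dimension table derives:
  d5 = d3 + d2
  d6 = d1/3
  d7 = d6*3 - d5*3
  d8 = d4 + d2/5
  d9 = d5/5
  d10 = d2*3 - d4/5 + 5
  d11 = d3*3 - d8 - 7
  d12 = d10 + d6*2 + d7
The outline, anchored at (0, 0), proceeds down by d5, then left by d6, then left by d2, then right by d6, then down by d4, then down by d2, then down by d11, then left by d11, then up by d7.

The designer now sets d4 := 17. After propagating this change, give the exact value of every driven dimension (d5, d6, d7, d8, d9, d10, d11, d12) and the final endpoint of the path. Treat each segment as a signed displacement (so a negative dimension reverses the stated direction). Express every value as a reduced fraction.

Apply edit: d4 := 17
  d5 = d3 + d2 = 67/10
  d6 = d1/3 = 8/3
  d7 = d6*3 - d5*3 = -121/10
  d8 = d4 + d2/5 = 436/25
  d9 = d5/5 = 67/50
  d10 = d2*3 - d4/5 + 5 = 41/5
  d11 = d3*3 - d8 - 7 = -547/50
  d12 = d10 + d6*2 + d7 = 43/30
Walk from origin (0, 0):
  seg 1: down by d5 = 67/10 → (0, -67/10)
  seg 2: left by d6 = 8/3 → (-8/3, -67/10)
  seg 3: left by d2 = 11/5 → (-73/15, -67/10)
  seg 4: right by d6 = 8/3 → (-11/5, -67/10)
  seg 5: down by d4 = 17 → (-11/5, -237/10)
  seg 6: down by d2 = 11/5 → (-11/5, -259/10)
  seg 7: down by d11 = -547/50 → (-11/5, -374/25)
  seg 8: left by d11 = -547/50 → (437/50, -374/25)
  seg 9: up by d7 = -121/10 → (437/50, -1353/50)

d5 = 67/10
d6 = 8/3
d7 = -121/10
d8 = 436/25
d9 = 67/50
d10 = 41/5
d11 = -547/50
d12 = 43/30
endpoint = (437/50, -1353/50)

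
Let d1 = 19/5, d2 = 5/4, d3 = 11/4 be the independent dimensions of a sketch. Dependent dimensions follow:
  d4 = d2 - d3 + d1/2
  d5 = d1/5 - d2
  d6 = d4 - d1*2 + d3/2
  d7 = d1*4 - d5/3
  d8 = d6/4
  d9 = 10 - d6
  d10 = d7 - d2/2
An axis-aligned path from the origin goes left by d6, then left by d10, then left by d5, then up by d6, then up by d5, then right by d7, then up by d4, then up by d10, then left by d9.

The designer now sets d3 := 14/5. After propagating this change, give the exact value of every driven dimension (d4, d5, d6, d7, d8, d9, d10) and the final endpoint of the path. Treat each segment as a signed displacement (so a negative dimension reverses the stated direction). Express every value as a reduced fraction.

d4 = 7/20
d5 = -49/100
d6 = -117/20
d7 = 4609/300
d8 = -117/80
d9 = 317/20
d10 = 8843/600
endpoint = (-1777/200, 5249/600)

Apply edit: d3 := 14/5
  d4 = d2 - d3 + d1/2 = 7/20
  d5 = d1/5 - d2 = -49/100
  d6 = d4 - d1*2 + d3/2 = -117/20
  d7 = d1*4 - d5/3 = 4609/300
  d8 = d6/4 = -117/80
  d9 = 10 - d6 = 317/20
  d10 = d7 - d2/2 = 8843/600
Walk from origin (0, 0):
  seg 1: left by d6 = -117/20 → (117/20, 0)
  seg 2: left by d10 = 8843/600 → (-5333/600, 0)
  seg 3: left by d5 = -49/100 → (-5039/600, 0)
  seg 4: up by d6 = -117/20 → (-5039/600, -117/20)
  seg 5: up by d5 = -49/100 → (-5039/600, -317/50)
  seg 6: right by d7 = 4609/300 → (1393/200, -317/50)
  seg 7: up by d4 = 7/20 → (1393/200, -599/100)
  seg 8: up by d10 = 8843/600 → (1393/200, 5249/600)
  seg 9: left by d9 = 317/20 → (-1777/200, 5249/600)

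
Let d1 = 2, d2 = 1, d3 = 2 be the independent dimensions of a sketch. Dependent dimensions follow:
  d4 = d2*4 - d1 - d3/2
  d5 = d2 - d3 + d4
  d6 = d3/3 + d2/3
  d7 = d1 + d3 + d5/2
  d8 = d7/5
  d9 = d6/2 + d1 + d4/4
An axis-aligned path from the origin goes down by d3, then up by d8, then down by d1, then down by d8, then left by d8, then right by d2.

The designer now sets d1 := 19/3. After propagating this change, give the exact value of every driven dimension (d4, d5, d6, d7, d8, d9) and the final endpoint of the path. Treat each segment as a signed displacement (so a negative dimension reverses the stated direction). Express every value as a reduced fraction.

Apply edit: d1 := 19/3
  d4 = d2*4 - d1 - d3/2 = -10/3
  d5 = d2 - d3 + d4 = -13/3
  d6 = d3/3 + d2/3 = 1
  d7 = d1 + d3 + d5/2 = 37/6
  d8 = d7/5 = 37/30
  d9 = d6/2 + d1 + d4/4 = 6
Walk from origin (0, 0):
  seg 1: down by d3 = 2 → (0, -2)
  seg 2: up by d8 = 37/30 → (0, -23/30)
  seg 3: down by d1 = 19/3 → (0, -71/10)
  seg 4: down by d8 = 37/30 → (0, -25/3)
  seg 5: left by d8 = 37/30 → (-37/30, -25/3)
  seg 6: right by d2 = 1 → (-7/30, -25/3)

d4 = -10/3
d5 = -13/3
d6 = 1
d7 = 37/6
d8 = 37/30
d9 = 6
endpoint = (-7/30, -25/3)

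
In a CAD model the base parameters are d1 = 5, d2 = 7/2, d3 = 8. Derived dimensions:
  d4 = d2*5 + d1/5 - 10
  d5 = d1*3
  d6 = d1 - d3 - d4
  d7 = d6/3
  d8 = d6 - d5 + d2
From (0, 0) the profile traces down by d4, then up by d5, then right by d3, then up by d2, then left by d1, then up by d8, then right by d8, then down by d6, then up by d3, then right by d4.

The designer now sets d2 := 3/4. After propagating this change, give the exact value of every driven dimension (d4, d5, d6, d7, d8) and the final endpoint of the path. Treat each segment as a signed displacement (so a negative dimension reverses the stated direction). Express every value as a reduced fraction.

d4 = -21/4
d5 = 15
d6 = 9/4
d7 = 3/4
d8 = -12
endpoint = (-57/4, 59/4)

Apply edit: d2 := 3/4
  d4 = d2*5 + d1/5 - 10 = -21/4
  d5 = d1*3 = 15
  d6 = d1 - d3 - d4 = 9/4
  d7 = d6/3 = 3/4
  d8 = d6 - d5 + d2 = -12
Walk from origin (0, 0):
  seg 1: down by d4 = -21/4 → (0, 21/4)
  seg 2: up by d5 = 15 → (0, 81/4)
  seg 3: right by d3 = 8 → (8, 81/4)
  seg 4: up by d2 = 3/4 → (8, 21)
  seg 5: left by d1 = 5 → (3, 21)
  seg 6: up by d8 = -12 → (3, 9)
  seg 7: right by d8 = -12 → (-9, 9)
  seg 8: down by d6 = 9/4 → (-9, 27/4)
  seg 9: up by d3 = 8 → (-9, 59/4)
  seg 10: right by d4 = -21/4 → (-57/4, 59/4)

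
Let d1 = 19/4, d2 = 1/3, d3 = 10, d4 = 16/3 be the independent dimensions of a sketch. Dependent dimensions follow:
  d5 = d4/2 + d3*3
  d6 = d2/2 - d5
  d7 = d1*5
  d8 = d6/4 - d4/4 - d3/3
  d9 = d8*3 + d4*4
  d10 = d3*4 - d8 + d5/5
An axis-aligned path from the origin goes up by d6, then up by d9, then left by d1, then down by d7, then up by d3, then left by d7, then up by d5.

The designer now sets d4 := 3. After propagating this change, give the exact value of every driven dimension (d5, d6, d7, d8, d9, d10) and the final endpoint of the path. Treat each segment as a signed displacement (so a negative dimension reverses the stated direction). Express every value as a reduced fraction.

Apply edit: d4 := 3
  d5 = d4/2 + d3*3 = 63/2
  d6 = d2/2 - d5 = -94/3
  d7 = d1*5 = 95/4
  d8 = d6/4 - d4/4 - d3/3 = -143/12
  d9 = d8*3 + d4*4 = -95/4
  d10 = d3*4 - d8 + d5/5 = 3493/60
Walk from origin (0, 0):
  seg 1: up by d6 = -94/3 → (0, -94/3)
  seg 2: up by d9 = -95/4 → (0, -661/12)
  seg 3: left by d1 = 19/4 → (-19/4, -661/12)
  seg 4: down by d7 = 95/4 → (-19/4, -473/6)
  seg 5: up by d3 = 10 → (-19/4, -413/6)
  seg 6: left by d7 = 95/4 → (-57/2, -413/6)
  seg 7: up by d5 = 63/2 → (-57/2, -112/3)

d5 = 63/2
d6 = -94/3
d7 = 95/4
d8 = -143/12
d9 = -95/4
d10 = 3493/60
endpoint = (-57/2, -112/3)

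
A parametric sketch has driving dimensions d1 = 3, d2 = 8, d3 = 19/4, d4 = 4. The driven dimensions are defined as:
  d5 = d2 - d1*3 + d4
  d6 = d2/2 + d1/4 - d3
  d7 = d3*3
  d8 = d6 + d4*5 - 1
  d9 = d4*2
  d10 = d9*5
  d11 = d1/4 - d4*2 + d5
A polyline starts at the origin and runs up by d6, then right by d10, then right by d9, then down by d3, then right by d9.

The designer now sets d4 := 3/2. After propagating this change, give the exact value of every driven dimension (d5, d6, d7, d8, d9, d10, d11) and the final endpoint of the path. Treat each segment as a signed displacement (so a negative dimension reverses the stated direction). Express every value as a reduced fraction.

Apply edit: d4 := 3/2
  d5 = d2 - d1*3 + d4 = 1/2
  d6 = d2/2 + d1/4 - d3 = 0
  d7 = d3*3 = 57/4
  d8 = d6 + d4*5 - 1 = 13/2
  d9 = d4*2 = 3
  d10 = d9*5 = 15
  d11 = d1/4 - d4*2 + d5 = -7/4
Walk from origin (0, 0):
  seg 1: up by d6 = 0 → (0, 0)
  seg 2: right by d10 = 15 → (15, 0)
  seg 3: right by d9 = 3 → (18, 0)
  seg 4: down by d3 = 19/4 → (18, -19/4)
  seg 5: right by d9 = 3 → (21, -19/4)

d5 = 1/2
d6 = 0
d7 = 57/4
d8 = 13/2
d9 = 3
d10 = 15
d11 = -7/4
endpoint = (21, -19/4)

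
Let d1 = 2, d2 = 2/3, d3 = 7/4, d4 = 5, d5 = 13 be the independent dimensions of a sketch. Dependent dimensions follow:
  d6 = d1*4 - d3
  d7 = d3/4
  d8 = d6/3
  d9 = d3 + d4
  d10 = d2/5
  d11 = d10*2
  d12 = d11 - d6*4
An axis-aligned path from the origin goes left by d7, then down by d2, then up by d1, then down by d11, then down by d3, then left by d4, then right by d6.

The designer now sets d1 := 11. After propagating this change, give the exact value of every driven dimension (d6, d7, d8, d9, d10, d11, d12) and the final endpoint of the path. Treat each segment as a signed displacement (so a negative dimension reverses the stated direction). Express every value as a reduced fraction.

Apply edit: d1 := 11
  d6 = d1*4 - d3 = 169/4
  d7 = d3/4 = 7/16
  d8 = d6/3 = 169/12
  d9 = d3 + d4 = 27/4
  d10 = d2/5 = 2/15
  d11 = d10*2 = 4/15
  d12 = d11 - d6*4 = -2531/15
Walk from origin (0, 0):
  seg 1: left by d7 = 7/16 → (-7/16, 0)
  seg 2: down by d2 = 2/3 → (-7/16, -2/3)
  seg 3: up by d1 = 11 → (-7/16, 31/3)
  seg 4: down by d11 = 4/15 → (-7/16, 151/15)
  seg 5: down by d3 = 7/4 → (-7/16, 499/60)
  seg 6: left by d4 = 5 → (-87/16, 499/60)
  seg 7: right by d6 = 169/4 → (589/16, 499/60)

d6 = 169/4
d7 = 7/16
d8 = 169/12
d9 = 27/4
d10 = 2/15
d11 = 4/15
d12 = -2531/15
endpoint = (589/16, 499/60)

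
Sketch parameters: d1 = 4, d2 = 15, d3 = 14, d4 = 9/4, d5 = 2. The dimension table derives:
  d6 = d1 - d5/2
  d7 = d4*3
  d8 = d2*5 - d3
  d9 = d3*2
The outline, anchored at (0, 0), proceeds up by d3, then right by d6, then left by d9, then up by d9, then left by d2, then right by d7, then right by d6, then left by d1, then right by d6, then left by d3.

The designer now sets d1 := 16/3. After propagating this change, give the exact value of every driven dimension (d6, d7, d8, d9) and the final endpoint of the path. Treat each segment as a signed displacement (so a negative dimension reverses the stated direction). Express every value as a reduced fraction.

Apply edit: d1 := 16/3
  d6 = d1 - d5/2 = 13/3
  d7 = d4*3 = 27/4
  d8 = d2*5 - d3 = 61
  d9 = d3*2 = 28
Walk from origin (0, 0):
  seg 1: up by d3 = 14 → (0, 14)
  seg 2: right by d6 = 13/3 → (13/3, 14)
  seg 3: left by d9 = 28 → (-71/3, 14)
  seg 4: up by d9 = 28 → (-71/3, 42)
  seg 5: left by d2 = 15 → (-116/3, 42)
  seg 6: right by d7 = 27/4 → (-383/12, 42)
  seg 7: right by d6 = 13/3 → (-331/12, 42)
  seg 8: left by d1 = 16/3 → (-395/12, 42)
  seg 9: right by d6 = 13/3 → (-343/12, 42)
  seg 10: left by d3 = 14 → (-511/12, 42)

d6 = 13/3
d7 = 27/4
d8 = 61
d9 = 28
endpoint = (-511/12, 42)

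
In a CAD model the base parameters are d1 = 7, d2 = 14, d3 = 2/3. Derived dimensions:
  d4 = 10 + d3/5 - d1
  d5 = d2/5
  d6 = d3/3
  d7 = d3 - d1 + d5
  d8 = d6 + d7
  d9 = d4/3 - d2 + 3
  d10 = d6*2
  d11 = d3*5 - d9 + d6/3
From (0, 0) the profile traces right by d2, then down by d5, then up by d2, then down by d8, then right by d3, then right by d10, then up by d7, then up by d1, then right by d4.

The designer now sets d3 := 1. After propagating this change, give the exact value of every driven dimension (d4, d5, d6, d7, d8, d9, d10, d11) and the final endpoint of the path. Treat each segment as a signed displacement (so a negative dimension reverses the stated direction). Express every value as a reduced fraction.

d4 = 16/5
d5 = 14/5
d6 = 1/3
d7 = -16/5
d8 = -43/15
d9 = -149/15
d10 = 2/3
d11 = 677/45
endpoint = (283/15, 268/15)

Apply edit: d3 := 1
  d4 = 10 + d3/5 - d1 = 16/5
  d5 = d2/5 = 14/5
  d6 = d3/3 = 1/3
  d7 = d3 - d1 + d5 = -16/5
  d8 = d6 + d7 = -43/15
  d9 = d4/3 - d2 + 3 = -149/15
  d10 = d6*2 = 2/3
  d11 = d3*5 - d9 + d6/3 = 677/45
Walk from origin (0, 0):
  seg 1: right by d2 = 14 → (14, 0)
  seg 2: down by d5 = 14/5 → (14, -14/5)
  seg 3: up by d2 = 14 → (14, 56/5)
  seg 4: down by d8 = -43/15 → (14, 211/15)
  seg 5: right by d3 = 1 → (15, 211/15)
  seg 6: right by d10 = 2/3 → (47/3, 211/15)
  seg 7: up by d7 = -16/5 → (47/3, 163/15)
  seg 8: up by d1 = 7 → (47/3, 268/15)
  seg 9: right by d4 = 16/5 → (283/15, 268/15)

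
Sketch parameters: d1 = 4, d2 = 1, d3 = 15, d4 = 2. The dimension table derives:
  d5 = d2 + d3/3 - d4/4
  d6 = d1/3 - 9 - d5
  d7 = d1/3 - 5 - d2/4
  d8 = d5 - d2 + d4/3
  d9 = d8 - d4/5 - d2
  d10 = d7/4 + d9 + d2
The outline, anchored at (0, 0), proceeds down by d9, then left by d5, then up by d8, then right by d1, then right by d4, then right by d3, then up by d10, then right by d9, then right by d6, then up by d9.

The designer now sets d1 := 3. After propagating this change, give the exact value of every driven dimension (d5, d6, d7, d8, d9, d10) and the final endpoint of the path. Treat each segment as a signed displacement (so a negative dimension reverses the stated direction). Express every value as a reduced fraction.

d5 = 11/2
d6 = -27/2
d7 = -17/4
d8 = 31/6
d9 = 113/30
d10 = 889/240
endpoint = (143/30, 2129/240)

Apply edit: d1 := 3
  d5 = d2 + d3/3 - d4/4 = 11/2
  d6 = d1/3 - 9 - d5 = -27/2
  d7 = d1/3 - 5 - d2/4 = -17/4
  d8 = d5 - d2 + d4/3 = 31/6
  d9 = d8 - d4/5 - d2 = 113/30
  d10 = d7/4 + d9 + d2 = 889/240
Walk from origin (0, 0):
  seg 1: down by d9 = 113/30 → (0, -113/30)
  seg 2: left by d5 = 11/2 → (-11/2, -113/30)
  seg 3: up by d8 = 31/6 → (-11/2, 7/5)
  seg 4: right by d1 = 3 → (-5/2, 7/5)
  seg 5: right by d4 = 2 → (-1/2, 7/5)
  seg 6: right by d3 = 15 → (29/2, 7/5)
  seg 7: up by d10 = 889/240 → (29/2, 245/48)
  seg 8: right by d9 = 113/30 → (274/15, 245/48)
  seg 9: right by d6 = -27/2 → (143/30, 245/48)
  seg 10: up by d9 = 113/30 → (143/30, 2129/240)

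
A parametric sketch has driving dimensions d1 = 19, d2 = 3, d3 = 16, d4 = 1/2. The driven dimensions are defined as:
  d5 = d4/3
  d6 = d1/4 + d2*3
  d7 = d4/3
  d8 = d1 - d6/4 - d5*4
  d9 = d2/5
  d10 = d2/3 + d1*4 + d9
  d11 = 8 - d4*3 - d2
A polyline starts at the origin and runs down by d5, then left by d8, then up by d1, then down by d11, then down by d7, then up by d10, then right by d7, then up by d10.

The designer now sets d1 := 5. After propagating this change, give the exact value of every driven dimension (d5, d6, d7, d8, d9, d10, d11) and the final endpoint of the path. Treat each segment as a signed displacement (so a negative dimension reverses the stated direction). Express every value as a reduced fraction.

d5 = 1/6
d6 = 41/4
d7 = 1/6
d8 = 85/48
d9 = 3/5
d10 = 108/5
d11 = 7/2
endpoint = (-77/48, 1331/30)

Apply edit: d1 := 5
  d5 = d4/3 = 1/6
  d6 = d1/4 + d2*3 = 41/4
  d7 = d4/3 = 1/6
  d8 = d1 - d6/4 - d5*4 = 85/48
  d9 = d2/5 = 3/5
  d10 = d2/3 + d1*4 + d9 = 108/5
  d11 = 8 - d4*3 - d2 = 7/2
Walk from origin (0, 0):
  seg 1: down by d5 = 1/6 → (0, -1/6)
  seg 2: left by d8 = 85/48 → (-85/48, -1/6)
  seg 3: up by d1 = 5 → (-85/48, 29/6)
  seg 4: down by d11 = 7/2 → (-85/48, 4/3)
  seg 5: down by d7 = 1/6 → (-85/48, 7/6)
  seg 6: up by d10 = 108/5 → (-85/48, 683/30)
  seg 7: right by d7 = 1/6 → (-77/48, 683/30)
  seg 8: up by d10 = 108/5 → (-77/48, 1331/30)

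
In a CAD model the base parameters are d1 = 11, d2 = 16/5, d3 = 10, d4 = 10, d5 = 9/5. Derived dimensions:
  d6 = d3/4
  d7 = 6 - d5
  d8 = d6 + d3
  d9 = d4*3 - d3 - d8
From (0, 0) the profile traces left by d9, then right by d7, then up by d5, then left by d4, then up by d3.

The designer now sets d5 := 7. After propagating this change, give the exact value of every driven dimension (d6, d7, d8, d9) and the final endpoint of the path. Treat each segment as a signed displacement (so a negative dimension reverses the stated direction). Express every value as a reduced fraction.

d6 = 5/2
d7 = -1
d8 = 25/2
d9 = 15/2
endpoint = (-37/2, 17)

Apply edit: d5 := 7
  d6 = d3/4 = 5/2
  d7 = 6 - d5 = -1
  d8 = d6 + d3 = 25/2
  d9 = d4*3 - d3 - d8 = 15/2
Walk from origin (0, 0):
  seg 1: left by d9 = 15/2 → (-15/2, 0)
  seg 2: right by d7 = -1 → (-17/2, 0)
  seg 3: up by d5 = 7 → (-17/2, 7)
  seg 4: left by d4 = 10 → (-37/2, 7)
  seg 5: up by d3 = 10 → (-37/2, 17)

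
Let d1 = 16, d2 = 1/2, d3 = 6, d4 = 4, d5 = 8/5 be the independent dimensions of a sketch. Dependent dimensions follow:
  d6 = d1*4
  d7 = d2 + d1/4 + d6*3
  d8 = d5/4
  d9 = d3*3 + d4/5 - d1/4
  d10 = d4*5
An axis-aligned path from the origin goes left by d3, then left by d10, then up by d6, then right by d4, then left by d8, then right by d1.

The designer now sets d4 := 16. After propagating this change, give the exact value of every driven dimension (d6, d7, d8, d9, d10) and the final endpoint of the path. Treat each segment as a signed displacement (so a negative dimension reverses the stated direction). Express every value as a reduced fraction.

d6 = 64
d7 = 393/2
d8 = 2/5
d9 = 86/5
d10 = 80
endpoint = (-272/5, 64)

Apply edit: d4 := 16
  d6 = d1*4 = 64
  d7 = d2 + d1/4 + d6*3 = 393/2
  d8 = d5/4 = 2/5
  d9 = d3*3 + d4/5 - d1/4 = 86/5
  d10 = d4*5 = 80
Walk from origin (0, 0):
  seg 1: left by d3 = 6 → (-6, 0)
  seg 2: left by d10 = 80 → (-86, 0)
  seg 3: up by d6 = 64 → (-86, 64)
  seg 4: right by d4 = 16 → (-70, 64)
  seg 5: left by d8 = 2/5 → (-352/5, 64)
  seg 6: right by d1 = 16 → (-272/5, 64)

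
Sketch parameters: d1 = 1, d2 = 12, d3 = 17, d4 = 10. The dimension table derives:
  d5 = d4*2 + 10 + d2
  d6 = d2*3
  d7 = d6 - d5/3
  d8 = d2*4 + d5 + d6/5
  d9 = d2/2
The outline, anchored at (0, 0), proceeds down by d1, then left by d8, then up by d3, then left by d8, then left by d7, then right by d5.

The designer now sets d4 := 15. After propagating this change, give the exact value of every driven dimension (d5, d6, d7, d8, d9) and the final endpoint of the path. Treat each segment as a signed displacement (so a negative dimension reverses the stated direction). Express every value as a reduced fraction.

d5 = 52
d6 = 36
d7 = 56/3
d8 = 536/5
d9 = 6
endpoint = (-2716/15, 16)

Apply edit: d4 := 15
  d5 = d4*2 + 10 + d2 = 52
  d6 = d2*3 = 36
  d7 = d6 - d5/3 = 56/3
  d8 = d2*4 + d5 + d6/5 = 536/5
  d9 = d2/2 = 6
Walk from origin (0, 0):
  seg 1: down by d1 = 1 → (0, -1)
  seg 2: left by d8 = 536/5 → (-536/5, -1)
  seg 3: up by d3 = 17 → (-536/5, 16)
  seg 4: left by d8 = 536/5 → (-1072/5, 16)
  seg 5: left by d7 = 56/3 → (-3496/15, 16)
  seg 6: right by d5 = 52 → (-2716/15, 16)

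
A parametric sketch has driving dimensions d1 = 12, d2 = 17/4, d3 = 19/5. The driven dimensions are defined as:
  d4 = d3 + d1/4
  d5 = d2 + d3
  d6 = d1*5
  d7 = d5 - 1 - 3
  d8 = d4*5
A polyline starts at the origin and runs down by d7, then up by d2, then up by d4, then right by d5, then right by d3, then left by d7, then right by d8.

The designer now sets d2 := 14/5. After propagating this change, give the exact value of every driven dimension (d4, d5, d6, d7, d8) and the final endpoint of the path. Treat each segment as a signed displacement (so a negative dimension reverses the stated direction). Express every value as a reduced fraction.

Apply edit: d2 := 14/5
  d4 = d3 + d1/4 = 34/5
  d5 = d2 + d3 = 33/5
  d6 = d1*5 = 60
  d7 = d5 - 1 - 3 = 13/5
  d8 = d4*5 = 34
Walk from origin (0, 0):
  seg 1: down by d7 = 13/5 → (0, -13/5)
  seg 2: up by d2 = 14/5 → (0, 1/5)
  seg 3: up by d4 = 34/5 → (0, 7)
  seg 4: right by d5 = 33/5 → (33/5, 7)
  seg 5: right by d3 = 19/5 → (52/5, 7)
  seg 6: left by d7 = 13/5 → (39/5, 7)
  seg 7: right by d8 = 34 → (209/5, 7)

d4 = 34/5
d5 = 33/5
d6 = 60
d7 = 13/5
d8 = 34
endpoint = (209/5, 7)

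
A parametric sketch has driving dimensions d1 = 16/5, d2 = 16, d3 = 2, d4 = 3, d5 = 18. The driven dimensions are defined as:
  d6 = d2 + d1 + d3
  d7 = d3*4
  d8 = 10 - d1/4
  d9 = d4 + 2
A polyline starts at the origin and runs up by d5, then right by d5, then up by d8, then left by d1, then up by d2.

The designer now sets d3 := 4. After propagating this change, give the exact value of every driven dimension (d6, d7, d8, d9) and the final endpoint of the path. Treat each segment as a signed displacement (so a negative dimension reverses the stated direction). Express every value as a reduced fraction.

d6 = 116/5
d7 = 16
d8 = 46/5
d9 = 5
endpoint = (74/5, 216/5)

Apply edit: d3 := 4
  d6 = d2 + d1 + d3 = 116/5
  d7 = d3*4 = 16
  d8 = 10 - d1/4 = 46/5
  d9 = d4 + 2 = 5
Walk from origin (0, 0):
  seg 1: up by d5 = 18 → (0, 18)
  seg 2: right by d5 = 18 → (18, 18)
  seg 3: up by d8 = 46/5 → (18, 136/5)
  seg 4: left by d1 = 16/5 → (74/5, 136/5)
  seg 5: up by d2 = 16 → (74/5, 216/5)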